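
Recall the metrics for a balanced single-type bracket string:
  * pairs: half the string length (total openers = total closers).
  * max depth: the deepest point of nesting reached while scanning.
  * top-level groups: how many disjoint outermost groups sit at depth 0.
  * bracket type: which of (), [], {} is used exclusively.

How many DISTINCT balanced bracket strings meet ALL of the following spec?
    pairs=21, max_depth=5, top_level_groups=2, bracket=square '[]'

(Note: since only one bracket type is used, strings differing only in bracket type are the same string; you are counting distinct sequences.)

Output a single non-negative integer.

Spec: pairs=21 depth=5 groups=2
Count(depth <= 5) = 1065406350
Count(depth <= 4) = 174474790
Count(depth == 5) = 1065406350 - 174474790 = 890931560

Answer: 890931560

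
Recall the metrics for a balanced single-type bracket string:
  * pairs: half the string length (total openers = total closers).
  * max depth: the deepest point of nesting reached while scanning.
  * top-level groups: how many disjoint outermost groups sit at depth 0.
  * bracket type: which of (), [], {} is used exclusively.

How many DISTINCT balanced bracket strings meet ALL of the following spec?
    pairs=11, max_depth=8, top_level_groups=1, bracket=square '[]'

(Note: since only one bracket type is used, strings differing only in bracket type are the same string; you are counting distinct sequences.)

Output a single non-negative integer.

Spec: pairs=11 depth=8 groups=1
Count(depth <= 8) = 16645
Count(depth <= 7) = 16016
Count(depth == 8) = 16645 - 16016 = 629

Answer: 629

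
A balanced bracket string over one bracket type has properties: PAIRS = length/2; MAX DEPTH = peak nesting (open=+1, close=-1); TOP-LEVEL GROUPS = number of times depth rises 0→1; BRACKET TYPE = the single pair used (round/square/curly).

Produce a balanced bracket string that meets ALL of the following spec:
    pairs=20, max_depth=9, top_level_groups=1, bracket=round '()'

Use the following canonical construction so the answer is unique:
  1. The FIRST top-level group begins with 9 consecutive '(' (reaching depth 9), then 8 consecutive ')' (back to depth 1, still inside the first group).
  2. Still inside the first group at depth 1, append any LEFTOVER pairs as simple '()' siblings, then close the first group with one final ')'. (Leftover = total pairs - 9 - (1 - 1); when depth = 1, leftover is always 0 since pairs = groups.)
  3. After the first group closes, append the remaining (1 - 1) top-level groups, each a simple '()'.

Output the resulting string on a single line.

Spec: pairs=20 depth=9 groups=1
Leftover pairs = 20 - 9 - (1-1) = 11
First group: deep chain of depth 9 + 11 sibling pairs
Remaining 0 groups: simple '()' each

Answer: ((((((((())))))))()()()()()()()()()()())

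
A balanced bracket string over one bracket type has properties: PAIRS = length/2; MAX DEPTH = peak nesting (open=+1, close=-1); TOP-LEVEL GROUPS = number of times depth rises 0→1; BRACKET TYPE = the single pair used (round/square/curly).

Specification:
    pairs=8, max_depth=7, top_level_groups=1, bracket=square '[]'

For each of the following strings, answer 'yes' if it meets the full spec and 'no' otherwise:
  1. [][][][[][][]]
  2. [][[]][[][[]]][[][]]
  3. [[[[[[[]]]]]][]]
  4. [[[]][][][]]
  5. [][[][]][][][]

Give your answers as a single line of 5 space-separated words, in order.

String 1 '[][][][[][][]]': depth seq [1 0 1 0 1 0 1 2 1 2 1 2 1 0]
  -> pairs=7 depth=2 groups=4 -> no
String 2 '[][[]][[][[]]][[][]]': depth seq [1 0 1 2 1 0 1 2 1 2 3 2 1 0 1 2 1 2 1 0]
  -> pairs=10 depth=3 groups=4 -> no
String 3 '[[[[[[[]]]]]][]]': depth seq [1 2 3 4 5 6 7 6 5 4 3 2 1 2 1 0]
  -> pairs=8 depth=7 groups=1 -> yes
String 4 '[[[]][][][]]': depth seq [1 2 3 2 1 2 1 2 1 2 1 0]
  -> pairs=6 depth=3 groups=1 -> no
String 5 '[][[][]][][][]': depth seq [1 0 1 2 1 2 1 0 1 0 1 0 1 0]
  -> pairs=7 depth=2 groups=5 -> no

Answer: no no yes no no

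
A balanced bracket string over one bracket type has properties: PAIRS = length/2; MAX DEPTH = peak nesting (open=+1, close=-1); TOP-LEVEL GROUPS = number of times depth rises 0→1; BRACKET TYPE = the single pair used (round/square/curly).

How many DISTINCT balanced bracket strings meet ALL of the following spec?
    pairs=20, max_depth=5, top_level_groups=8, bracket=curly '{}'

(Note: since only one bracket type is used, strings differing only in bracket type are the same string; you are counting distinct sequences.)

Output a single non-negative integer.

Answer: 15808916

Derivation:
Spec: pairs=20 depth=5 groups=8
Count(depth <= 5) = 45843086
Count(depth <= 4) = 30034170
Count(depth == 5) = 45843086 - 30034170 = 15808916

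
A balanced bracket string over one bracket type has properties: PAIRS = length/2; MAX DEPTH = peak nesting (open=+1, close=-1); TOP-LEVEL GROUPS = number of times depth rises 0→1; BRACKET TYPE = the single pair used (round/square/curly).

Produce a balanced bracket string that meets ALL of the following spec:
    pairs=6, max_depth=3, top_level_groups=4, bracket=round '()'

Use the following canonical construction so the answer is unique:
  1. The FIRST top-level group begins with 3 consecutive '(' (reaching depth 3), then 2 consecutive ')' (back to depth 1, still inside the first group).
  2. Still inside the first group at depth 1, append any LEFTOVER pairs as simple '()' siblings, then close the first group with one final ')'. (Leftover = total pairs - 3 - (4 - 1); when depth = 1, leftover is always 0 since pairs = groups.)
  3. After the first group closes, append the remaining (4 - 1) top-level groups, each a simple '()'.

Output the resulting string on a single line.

Answer: ((()))()()()

Derivation:
Spec: pairs=6 depth=3 groups=4
Leftover pairs = 6 - 3 - (4-1) = 0
First group: deep chain of depth 3 + 0 sibling pairs
Remaining 3 groups: simple '()' each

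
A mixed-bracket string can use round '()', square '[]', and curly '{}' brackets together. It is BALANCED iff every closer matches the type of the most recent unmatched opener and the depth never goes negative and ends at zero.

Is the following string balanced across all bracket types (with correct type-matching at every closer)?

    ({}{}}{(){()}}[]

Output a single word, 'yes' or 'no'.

pos 0: push '('; stack = (
pos 1: push '{'; stack = ({
pos 2: '}' matches '{'; pop; stack = (
pos 3: push '{'; stack = ({
pos 4: '}' matches '{'; pop; stack = (
pos 5: saw closer '}' but top of stack is '(' (expected ')') → INVALID
Verdict: type mismatch at position 5: '}' closes '(' → no

Answer: no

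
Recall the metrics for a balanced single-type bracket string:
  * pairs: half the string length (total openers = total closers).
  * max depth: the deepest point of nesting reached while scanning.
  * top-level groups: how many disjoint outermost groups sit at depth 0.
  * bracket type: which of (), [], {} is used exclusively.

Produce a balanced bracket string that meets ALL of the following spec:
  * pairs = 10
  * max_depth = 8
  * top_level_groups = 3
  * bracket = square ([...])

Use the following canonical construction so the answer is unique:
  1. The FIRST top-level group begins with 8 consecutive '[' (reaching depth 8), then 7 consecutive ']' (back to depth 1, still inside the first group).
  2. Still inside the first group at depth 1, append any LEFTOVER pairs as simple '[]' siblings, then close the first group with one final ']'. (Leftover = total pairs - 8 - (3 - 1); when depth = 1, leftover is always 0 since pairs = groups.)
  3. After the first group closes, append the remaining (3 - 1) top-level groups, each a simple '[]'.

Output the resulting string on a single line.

Spec: pairs=10 depth=8 groups=3
Leftover pairs = 10 - 8 - (3-1) = 0
First group: deep chain of depth 8 + 0 sibling pairs
Remaining 2 groups: simple '[]' each

Answer: [[[[[[[[]]]]]]]][][]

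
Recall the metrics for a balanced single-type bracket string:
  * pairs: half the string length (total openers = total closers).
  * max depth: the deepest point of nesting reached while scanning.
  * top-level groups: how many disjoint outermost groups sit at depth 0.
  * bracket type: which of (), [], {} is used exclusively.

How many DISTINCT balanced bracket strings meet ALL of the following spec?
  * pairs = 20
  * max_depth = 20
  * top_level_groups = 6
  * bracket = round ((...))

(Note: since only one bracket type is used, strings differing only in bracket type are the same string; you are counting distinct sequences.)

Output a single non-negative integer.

Answer: 0

Derivation:
Spec: pairs=20 depth=20 groups=6
Count(depth <= 20) = 245642760
Count(depth <= 19) = 245642760
Count(depth == 20) = 245642760 - 245642760 = 0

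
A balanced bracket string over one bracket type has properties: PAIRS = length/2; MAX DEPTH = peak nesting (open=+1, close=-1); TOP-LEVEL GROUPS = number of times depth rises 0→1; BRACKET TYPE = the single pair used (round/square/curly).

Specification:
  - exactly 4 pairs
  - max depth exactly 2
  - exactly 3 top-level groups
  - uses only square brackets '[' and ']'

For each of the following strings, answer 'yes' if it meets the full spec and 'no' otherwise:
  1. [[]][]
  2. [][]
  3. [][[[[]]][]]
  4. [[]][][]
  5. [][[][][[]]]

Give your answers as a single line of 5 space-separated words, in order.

String 1 '[[]][]': depth seq [1 2 1 0 1 0]
  -> pairs=3 depth=2 groups=2 -> no
String 2 '[][]': depth seq [1 0 1 0]
  -> pairs=2 depth=1 groups=2 -> no
String 3 '[][[[[]]][]]': depth seq [1 0 1 2 3 4 3 2 1 2 1 0]
  -> pairs=6 depth=4 groups=2 -> no
String 4 '[[]][][]': depth seq [1 2 1 0 1 0 1 0]
  -> pairs=4 depth=2 groups=3 -> yes
String 5 '[][[][][[]]]': depth seq [1 0 1 2 1 2 1 2 3 2 1 0]
  -> pairs=6 depth=3 groups=2 -> no

Answer: no no no yes no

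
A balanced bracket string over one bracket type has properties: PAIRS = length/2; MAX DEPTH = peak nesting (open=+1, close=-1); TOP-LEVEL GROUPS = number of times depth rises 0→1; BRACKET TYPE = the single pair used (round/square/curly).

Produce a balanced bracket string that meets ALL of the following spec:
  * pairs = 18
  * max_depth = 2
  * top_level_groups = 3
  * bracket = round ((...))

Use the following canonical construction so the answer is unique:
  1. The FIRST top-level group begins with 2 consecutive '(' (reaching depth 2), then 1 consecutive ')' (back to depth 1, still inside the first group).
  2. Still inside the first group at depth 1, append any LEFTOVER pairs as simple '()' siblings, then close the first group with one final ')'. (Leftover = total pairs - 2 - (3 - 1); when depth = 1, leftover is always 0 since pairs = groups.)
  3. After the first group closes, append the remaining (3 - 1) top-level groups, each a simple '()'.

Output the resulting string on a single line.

Spec: pairs=18 depth=2 groups=3
Leftover pairs = 18 - 2 - (3-1) = 14
First group: deep chain of depth 2 + 14 sibling pairs
Remaining 2 groups: simple '()' each

Answer: (()()()()()()()()()()()()()()())()()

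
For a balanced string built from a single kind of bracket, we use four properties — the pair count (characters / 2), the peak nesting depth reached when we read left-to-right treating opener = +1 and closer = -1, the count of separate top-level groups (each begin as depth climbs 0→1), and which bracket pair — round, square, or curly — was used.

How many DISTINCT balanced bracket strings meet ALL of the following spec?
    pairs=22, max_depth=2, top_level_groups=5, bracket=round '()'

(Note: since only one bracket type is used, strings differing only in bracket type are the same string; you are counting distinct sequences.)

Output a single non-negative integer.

Spec: pairs=22 depth=2 groups=5
Count(depth <= 2) = 5985
Count(depth <= 1) = 0
Count(depth == 2) = 5985 - 0 = 5985

Answer: 5985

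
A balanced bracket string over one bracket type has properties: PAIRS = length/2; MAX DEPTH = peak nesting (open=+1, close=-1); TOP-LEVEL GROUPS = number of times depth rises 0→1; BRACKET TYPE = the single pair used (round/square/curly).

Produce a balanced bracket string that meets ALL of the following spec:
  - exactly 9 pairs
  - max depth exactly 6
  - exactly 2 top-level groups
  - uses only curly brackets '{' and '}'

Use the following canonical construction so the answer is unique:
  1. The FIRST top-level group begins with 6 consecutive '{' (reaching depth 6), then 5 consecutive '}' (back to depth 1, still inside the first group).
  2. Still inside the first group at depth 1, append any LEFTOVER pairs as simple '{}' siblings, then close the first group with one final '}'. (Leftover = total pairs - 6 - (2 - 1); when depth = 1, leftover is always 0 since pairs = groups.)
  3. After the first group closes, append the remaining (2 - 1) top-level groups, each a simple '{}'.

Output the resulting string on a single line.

Answer: {{{{{{}}}}}{}{}}{}

Derivation:
Spec: pairs=9 depth=6 groups=2
Leftover pairs = 9 - 6 - (2-1) = 2
First group: deep chain of depth 6 + 2 sibling pairs
Remaining 1 groups: simple '{}' each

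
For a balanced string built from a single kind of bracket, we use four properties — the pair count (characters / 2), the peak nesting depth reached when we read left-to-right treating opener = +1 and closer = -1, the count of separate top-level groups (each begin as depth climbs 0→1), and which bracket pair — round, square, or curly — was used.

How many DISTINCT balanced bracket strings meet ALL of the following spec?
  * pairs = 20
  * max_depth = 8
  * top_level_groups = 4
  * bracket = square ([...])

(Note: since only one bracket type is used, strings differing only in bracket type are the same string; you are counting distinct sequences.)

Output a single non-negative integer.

Spec: pairs=20 depth=8 groups=4
Count(depth <= 8) = 765146036
Count(depth <= 7) = 690947256
Count(depth == 8) = 765146036 - 690947256 = 74198780

Answer: 74198780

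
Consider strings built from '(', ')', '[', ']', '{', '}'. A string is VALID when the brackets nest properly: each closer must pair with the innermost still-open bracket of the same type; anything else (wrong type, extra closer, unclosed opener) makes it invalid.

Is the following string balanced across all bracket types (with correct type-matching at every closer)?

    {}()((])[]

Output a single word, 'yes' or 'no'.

Answer: no

Derivation:
pos 0: push '{'; stack = {
pos 1: '}' matches '{'; pop; stack = (empty)
pos 2: push '('; stack = (
pos 3: ')' matches '('; pop; stack = (empty)
pos 4: push '('; stack = (
pos 5: push '('; stack = ((
pos 6: saw closer ']' but top of stack is '(' (expected ')') → INVALID
Verdict: type mismatch at position 6: ']' closes '(' → no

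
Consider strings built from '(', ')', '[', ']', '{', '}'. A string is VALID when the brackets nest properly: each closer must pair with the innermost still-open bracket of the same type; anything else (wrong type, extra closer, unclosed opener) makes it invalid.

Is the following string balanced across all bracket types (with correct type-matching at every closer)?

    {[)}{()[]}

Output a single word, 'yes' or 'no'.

pos 0: push '{'; stack = {
pos 1: push '['; stack = {[
pos 2: saw closer ')' but top of stack is '[' (expected ']') → INVALID
Verdict: type mismatch at position 2: ')' closes '[' → no

Answer: no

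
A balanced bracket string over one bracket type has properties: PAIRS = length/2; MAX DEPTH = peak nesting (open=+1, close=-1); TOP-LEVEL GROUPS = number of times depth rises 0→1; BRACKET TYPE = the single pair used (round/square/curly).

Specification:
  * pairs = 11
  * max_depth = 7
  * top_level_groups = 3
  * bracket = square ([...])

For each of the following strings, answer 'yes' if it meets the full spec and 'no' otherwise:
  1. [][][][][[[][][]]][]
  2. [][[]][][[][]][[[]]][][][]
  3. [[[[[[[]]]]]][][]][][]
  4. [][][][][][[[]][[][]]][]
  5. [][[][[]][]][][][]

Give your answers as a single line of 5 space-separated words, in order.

String 1 '[][][][][[[][][]]][]': depth seq [1 0 1 0 1 0 1 0 1 2 3 2 3 2 3 2 1 0 1 0]
  -> pairs=10 depth=3 groups=6 -> no
String 2 '[][[]][][[][]][[[]]][][][]': depth seq [1 0 1 2 1 0 1 0 1 2 1 2 1 0 1 2 3 2 1 0 1 0 1 0 1 0]
  -> pairs=13 depth=3 groups=8 -> no
String 3 '[[[[[[[]]]]]][][]][][]': depth seq [1 2 3 4 5 6 7 6 5 4 3 2 1 2 1 2 1 0 1 0 1 0]
  -> pairs=11 depth=7 groups=3 -> yes
String 4 '[][][][][][[[]][[][]]][]': depth seq [1 0 1 0 1 0 1 0 1 0 1 2 3 2 1 2 3 2 3 2 1 0 1 0]
  -> pairs=12 depth=3 groups=7 -> no
String 5 '[][[][[]][]][][][]': depth seq [1 0 1 2 1 2 3 2 1 2 1 0 1 0 1 0 1 0]
  -> pairs=9 depth=3 groups=5 -> no

Answer: no no yes no no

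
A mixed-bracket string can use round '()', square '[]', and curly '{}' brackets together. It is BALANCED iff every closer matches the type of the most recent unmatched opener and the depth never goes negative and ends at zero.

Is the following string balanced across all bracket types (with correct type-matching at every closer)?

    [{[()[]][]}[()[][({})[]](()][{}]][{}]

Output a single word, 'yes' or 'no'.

pos 0: push '['; stack = [
pos 1: push '{'; stack = [{
pos 2: push '['; stack = [{[
pos 3: push '('; stack = [{[(
pos 4: ')' matches '('; pop; stack = [{[
pos 5: push '['; stack = [{[[
pos 6: ']' matches '['; pop; stack = [{[
pos 7: ']' matches '['; pop; stack = [{
pos 8: push '['; stack = [{[
pos 9: ']' matches '['; pop; stack = [{
pos 10: '}' matches '{'; pop; stack = [
pos 11: push '['; stack = [[
pos 12: push '('; stack = [[(
pos 13: ')' matches '('; pop; stack = [[
pos 14: push '['; stack = [[[
pos 15: ']' matches '['; pop; stack = [[
pos 16: push '['; stack = [[[
pos 17: push '('; stack = [[[(
pos 18: push '{'; stack = [[[({
pos 19: '}' matches '{'; pop; stack = [[[(
pos 20: ')' matches '('; pop; stack = [[[
pos 21: push '['; stack = [[[[
pos 22: ']' matches '['; pop; stack = [[[
pos 23: ']' matches '['; pop; stack = [[
pos 24: push '('; stack = [[(
pos 25: push '('; stack = [[((
pos 26: ')' matches '('; pop; stack = [[(
pos 27: saw closer ']' but top of stack is '(' (expected ')') → INVALID
Verdict: type mismatch at position 27: ']' closes '(' → no

Answer: no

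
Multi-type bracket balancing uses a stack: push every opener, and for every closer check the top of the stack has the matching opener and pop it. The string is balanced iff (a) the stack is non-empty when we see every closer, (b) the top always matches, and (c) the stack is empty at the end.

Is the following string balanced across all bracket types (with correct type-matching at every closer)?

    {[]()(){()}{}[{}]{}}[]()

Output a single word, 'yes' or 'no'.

pos 0: push '{'; stack = {
pos 1: push '['; stack = {[
pos 2: ']' matches '['; pop; stack = {
pos 3: push '('; stack = {(
pos 4: ')' matches '('; pop; stack = {
pos 5: push '('; stack = {(
pos 6: ')' matches '('; pop; stack = {
pos 7: push '{'; stack = {{
pos 8: push '('; stack = {{(
pos 9: ')' matches '('; pop; stack = {{
pos 10: '}' matches '{'; pop; stack = {
pos 11: push '{'; stack = {{
pos 12: '}' matches '{'; pop; stack = {
pos 13: push '['; stack = {[
pos 14: push '{'; stack = {[{
pos 15: '}' matches '{'; pop; stack = {[
pos 16: ']' matches '['; pop; stack = {
pos 17: push '{'; stack = {{
pos 18: '}' matches '{'; pop; stack = {
pos 19: '}' matches '{'; pop; stack = (empty)
pos 20: push '['; stack = [
pos 21: ']' matches '['; pop; stack = (empty)
pos 22: push '('; stack = (
pos 23: ')' matches '('; pop; stack = (empty)
end: stack empty → VALID
Verdict: properly nested → yes

Answer: yes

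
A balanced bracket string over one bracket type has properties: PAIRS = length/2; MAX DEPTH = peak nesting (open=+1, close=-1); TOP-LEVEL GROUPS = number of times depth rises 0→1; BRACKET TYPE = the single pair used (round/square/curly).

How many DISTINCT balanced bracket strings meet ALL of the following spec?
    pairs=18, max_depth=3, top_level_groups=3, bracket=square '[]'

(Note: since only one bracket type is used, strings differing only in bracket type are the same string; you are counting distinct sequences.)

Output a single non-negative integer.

Spec: pairs=18 depth=3 groups=3
Count(depth <= 3) = 765952
Count(depth <= 2) = 136
Count(depth == 3) = 765952 - 136 = 765816

Answer: 765816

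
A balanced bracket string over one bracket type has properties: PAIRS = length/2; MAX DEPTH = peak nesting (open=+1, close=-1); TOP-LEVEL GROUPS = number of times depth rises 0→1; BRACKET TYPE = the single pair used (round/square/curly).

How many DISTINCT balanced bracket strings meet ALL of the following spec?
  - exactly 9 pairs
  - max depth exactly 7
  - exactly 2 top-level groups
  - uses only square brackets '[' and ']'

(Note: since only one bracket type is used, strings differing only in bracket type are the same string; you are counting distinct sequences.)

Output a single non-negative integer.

Answer: 24

Derivation:
Spec: pairs=9 depth=7 groups=2
Count(depth <= 7) = 1428
Count(depth <= 6) = 1404
Count(depth == 7) = 1428 - 1404 = 24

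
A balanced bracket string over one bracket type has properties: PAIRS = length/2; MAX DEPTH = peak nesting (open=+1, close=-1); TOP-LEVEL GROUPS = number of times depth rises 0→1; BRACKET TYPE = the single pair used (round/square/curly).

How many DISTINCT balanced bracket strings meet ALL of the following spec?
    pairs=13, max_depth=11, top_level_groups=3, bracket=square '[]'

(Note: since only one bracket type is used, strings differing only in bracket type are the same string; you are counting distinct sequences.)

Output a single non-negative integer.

Answer: 3

Derivation:
Spec: pairs=13 depth=11 groups=3
Count(depth <= 11) = 149226
Count(depth <= 10) = 149223
Count(depth == 11) = 149226 - 149223 = 3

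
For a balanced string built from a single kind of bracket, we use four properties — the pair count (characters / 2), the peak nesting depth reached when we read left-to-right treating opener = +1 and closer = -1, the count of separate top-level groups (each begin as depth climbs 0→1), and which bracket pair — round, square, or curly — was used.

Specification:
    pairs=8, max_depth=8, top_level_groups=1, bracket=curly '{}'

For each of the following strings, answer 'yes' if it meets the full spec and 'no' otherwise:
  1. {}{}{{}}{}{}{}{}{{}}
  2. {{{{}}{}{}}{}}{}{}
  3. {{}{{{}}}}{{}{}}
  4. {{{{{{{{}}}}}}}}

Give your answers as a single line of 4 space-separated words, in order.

Answer: no no no yes

Derivation:
String 1 '{}{}{{}}{}{}{}{}{{}}': depth seq [1 0 1 0 1 2 1 0 1 0 1 0 1 0 1 0 1 2 1 0]
  -> pairs=10 depth=2 groups=8 -> no
String 2 '{{{{}}{}{}}{}}{}{}': depth seq [1 2 3 4 3 2 3 2 3 2 1 2 1 0 1 0 1 0]
  -> pairs=9 depth=4 groups=3 -> no
String 3 '{{}{{{}}}}{{}{}}': depth seq [1 2 1 2 3 4 3 2 1 0 1 2 1 2 1 0]
  -> pairs=8 depth=4 groups=2 -> no
String 4 '{{{{{{{{}}}}}}}}': depth seq [1 2 3 4 5 6 7 8 7 6 5 4 3 2 1 0]
  -> pairs=8 depth=8 groups=1 -> yes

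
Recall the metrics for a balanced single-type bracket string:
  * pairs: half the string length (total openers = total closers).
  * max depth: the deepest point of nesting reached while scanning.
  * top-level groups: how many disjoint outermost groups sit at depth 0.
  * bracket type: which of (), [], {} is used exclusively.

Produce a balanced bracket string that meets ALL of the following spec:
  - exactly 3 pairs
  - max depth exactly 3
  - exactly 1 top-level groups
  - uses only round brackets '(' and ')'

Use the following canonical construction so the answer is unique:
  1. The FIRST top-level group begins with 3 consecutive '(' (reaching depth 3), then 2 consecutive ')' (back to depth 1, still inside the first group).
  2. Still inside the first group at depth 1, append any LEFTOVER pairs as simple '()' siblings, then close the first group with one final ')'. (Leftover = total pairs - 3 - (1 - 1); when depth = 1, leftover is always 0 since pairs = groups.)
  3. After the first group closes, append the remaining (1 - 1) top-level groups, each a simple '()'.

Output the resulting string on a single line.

Spec: pairs=3 depth=3 groups=1
Leftover pairs = 3 - 3 - (1-1) = 0
First group: deep chain of depth 3 + 0 sibling pairs
Remaining 0 groups: simple '()' each

Answer: ((()))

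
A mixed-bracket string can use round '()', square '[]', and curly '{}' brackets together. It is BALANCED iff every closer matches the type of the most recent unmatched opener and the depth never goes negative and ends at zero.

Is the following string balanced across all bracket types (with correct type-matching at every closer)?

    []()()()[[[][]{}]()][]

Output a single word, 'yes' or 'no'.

pos 0: push '['; stack = [
pos 1: ']' matches '['; pop; stack = (empty)
pos 2: push '('; stack = (
pos 3: ')' matches '('; pop; stack = (empty)
pos 4: push '('; stack = (
pos 5: ')' matches '('; pop; stack = (empty)
pos 6: push '('; stack = (
pos 7: ')' matches '('; pop; stack = (empty)
pos 8: push '['; stack = [
pos 9: push '['; stack = [[
pos 10: push '['; stack = [[[
pos 11: ']' matches '['; pop; stack = [[
pos 12: push '['; stack = [[[
pos 13: ']' matches '['; pop; stack = [[
pos 14: push '{'; stack = [[{
pos 15: '}' matches '{'; pop; stack = [[
pos 16: ']' matches '['; pop; stack = [
pos 17: push '('; stack = [(
pos 18: ')' matches '('; pop; stack = [
pos 19: ']' matches '['; pop; stack = (empty)
pos 20: push '['; stack = [
pos 21: ']' matches '['; pop; stack = (empty)
end: stack empty → VALID
Verdict: properly nested → yes

Answer: yes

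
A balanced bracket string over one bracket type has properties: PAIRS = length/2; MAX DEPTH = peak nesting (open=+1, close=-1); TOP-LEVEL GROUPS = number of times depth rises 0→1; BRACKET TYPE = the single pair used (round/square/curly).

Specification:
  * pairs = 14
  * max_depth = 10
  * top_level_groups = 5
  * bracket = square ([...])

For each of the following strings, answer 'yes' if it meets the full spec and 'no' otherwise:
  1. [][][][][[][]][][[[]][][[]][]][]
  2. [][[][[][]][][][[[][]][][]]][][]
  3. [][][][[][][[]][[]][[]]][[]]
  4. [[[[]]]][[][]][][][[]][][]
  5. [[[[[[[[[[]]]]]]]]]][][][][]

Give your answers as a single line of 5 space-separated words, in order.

String 1 '[][][][][[][]][][[[]][][[]][]][]': depth seq [1 0 1 0 1 0 1 0 1 2 1 2 1 0 1 0 1 2 3 2 1 2 1 2 3 2 1 2 1 0 1 0]
  -> pairs=16 depth=3 groups=8 -> no
String 2 '[][[][[][]][][][[[][]][][]]][][]': depth seq [1 0 1 2 1 2 3 2 3 2 1 2 1 2 1 2 3 4 3 4 3 2 3 2 3 2 1 0 1 0 1 0]
  -> pairs=16 depth=4 groups=4 -> no
String 3 '[][][][[][][[]][[]][[]]][[]]': depth seq [1 0 1 0 1 0 1 2 1 2 1 2 3 2 1 2 3 2 1 2 3 2 1 0 1 2 1 0]
  -> pairs=14 depth=3 groups=5 -> no
String 4 '[[[[]]]][[][]][][][[]][][]': depth seq [1 2 3 4 3 2 1 0 1 2 1 2 1 0 1 0 1 0 1 2 1 0 1 0 1 0]
  -> pairs=13 depth=4 groups=7 -> no
String 5 '[[[[[[[[[[]]]]]]]]]][][][][]': depth seq [1 2 3 4 5 6 7 8 9 10 9 8 7 6 5 4 3 2 1 0 1 0 1 0 1 0 1 0]
  -> pairs=14 depth=10 groups=5 -> yes

Answer: no no no no yes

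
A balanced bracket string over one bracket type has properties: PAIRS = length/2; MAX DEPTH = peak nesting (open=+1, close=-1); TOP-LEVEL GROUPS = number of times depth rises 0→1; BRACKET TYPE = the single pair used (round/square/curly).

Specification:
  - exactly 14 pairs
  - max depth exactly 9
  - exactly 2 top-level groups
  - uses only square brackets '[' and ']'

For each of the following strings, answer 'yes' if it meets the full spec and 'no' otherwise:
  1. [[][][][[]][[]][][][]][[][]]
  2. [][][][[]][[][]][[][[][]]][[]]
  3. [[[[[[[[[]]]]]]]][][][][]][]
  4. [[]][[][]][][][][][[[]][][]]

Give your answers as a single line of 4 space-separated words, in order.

Answer: no no yes no

Derivation:
String 1 '[[][][][[]][[]][][][]][[][]]': depth seq [1 2 1 2 1 2 1 2 3 2 1 2 3 2 1 2 1 2 1 2 1 0 1 2 1 2 1 0]
  -> pairs=14 depth=3 groups=2 -> no
String 2 '[][][][[]][[][]][[][[][]]][[]]': depth seq [1 0 1 0 1 0 1 2 1 0 1 2 1 2 1 0 1 2 1 2 3 2 3 2 1 0 1 2 1 0]
  -> pairs=15 depth=3 groups=7 -> no
String 3 '[[[[[[[[[]]]]]]]][][][][]][]': depth seq [1 2 3 4 5 6 7 8 9 8 7 6 5 4 3 2 1 2 1 2 1 2 1 2 1 0 1 0]
  -> pairs=14 depth=9 groups=2 -> yes
String 4 '[[]][[][]][][][][][[[]][][]]': depth seq [1 2 1 0 1 2 1 2 1 0 1 0 1 0 1 0 1 0 1 2 3 2 1 2 1 2 1 0]
  -> pairs=14 depth=3 groups=7 -> no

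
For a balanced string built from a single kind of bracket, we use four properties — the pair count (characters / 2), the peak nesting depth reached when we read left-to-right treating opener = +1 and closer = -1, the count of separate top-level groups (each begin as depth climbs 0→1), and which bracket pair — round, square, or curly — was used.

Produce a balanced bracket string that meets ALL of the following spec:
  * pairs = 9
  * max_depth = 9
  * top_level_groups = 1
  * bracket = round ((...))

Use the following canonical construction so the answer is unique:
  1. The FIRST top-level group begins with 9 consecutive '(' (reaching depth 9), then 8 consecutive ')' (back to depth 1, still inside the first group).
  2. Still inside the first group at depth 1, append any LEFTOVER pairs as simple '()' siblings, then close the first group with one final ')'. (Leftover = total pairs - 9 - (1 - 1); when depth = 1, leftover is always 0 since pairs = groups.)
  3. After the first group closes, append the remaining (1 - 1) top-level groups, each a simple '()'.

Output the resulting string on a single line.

Answer: ((((((((()))))))))

Derivation:
Spec: pairs=9 depth=9 groups=1
Leftover pairs = 9 - 9 - (1-1) = 0
First group: deep chain of depth 9 + 0 sibling pairs
Remaining 0 groups: simple '()' each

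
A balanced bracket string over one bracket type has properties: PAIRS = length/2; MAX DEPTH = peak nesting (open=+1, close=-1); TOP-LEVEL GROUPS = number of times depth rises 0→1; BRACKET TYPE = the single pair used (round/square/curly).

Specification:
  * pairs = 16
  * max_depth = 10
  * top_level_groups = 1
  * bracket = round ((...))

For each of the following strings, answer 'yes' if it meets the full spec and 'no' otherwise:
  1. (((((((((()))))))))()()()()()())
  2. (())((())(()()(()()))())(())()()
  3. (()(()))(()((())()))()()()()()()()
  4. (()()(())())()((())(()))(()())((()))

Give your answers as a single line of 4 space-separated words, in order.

String 1 '(((((((((()))))))))()()()()()())': depth seq [1 2 3 4 5 6 7 8 9 10 9 8 7 6 5 4 3 2 1 2 1 2 1 2 1 2 1 2 1 2 1 0]
  -> pairs=16 depth=10 groups=1 -> yes
String 2 '(())((())(()()(()()))())(())()()': depth seq [1 2 1 0 1 2 3 2 1 2 3 2 3 2 3 4 3 4 3 2 1 2 1 0 1 2 1 0 1 0 1 0]
  -> pairs=16 depth=4 groups=5 -> no
String 3 '(()(()))(()((())()))()()()()()()()': depth seq [1 2 1 2 3 2 1 0 1 2 1 2 3 4 3 2 3 2 1 0 1 0 1 0 1 0 1 0 1 0 1 0 1 0]
  -> pairs=17 depth=4 groups=9 -> no
String 4 '(()()(())())()((())(()))(()())((()))': depth seq [1 2 1 2 1 2 3 2 1 2 1 0 1 0 1 2 3 2 1 2 3 2 1 0 1 2 1 2 1 0 1 2 3 2 1 0]
  -> pairs=18 depth=3 groups=5 -> no

Answer: yes no no no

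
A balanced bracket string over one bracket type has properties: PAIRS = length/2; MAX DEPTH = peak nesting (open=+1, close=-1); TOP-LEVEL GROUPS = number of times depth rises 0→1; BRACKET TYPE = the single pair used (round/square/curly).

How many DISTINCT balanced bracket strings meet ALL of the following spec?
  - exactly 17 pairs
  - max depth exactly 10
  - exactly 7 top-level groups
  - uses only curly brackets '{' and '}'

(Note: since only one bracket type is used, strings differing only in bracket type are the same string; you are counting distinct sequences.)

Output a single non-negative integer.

Spec: pairs=17 depth=10 groups=7
Count(depth <= 10) = 2187178
Count(depth <= 9) = 2187017
Count(depth == 10) = 2187178 - 2187017 = 161

Answer: 161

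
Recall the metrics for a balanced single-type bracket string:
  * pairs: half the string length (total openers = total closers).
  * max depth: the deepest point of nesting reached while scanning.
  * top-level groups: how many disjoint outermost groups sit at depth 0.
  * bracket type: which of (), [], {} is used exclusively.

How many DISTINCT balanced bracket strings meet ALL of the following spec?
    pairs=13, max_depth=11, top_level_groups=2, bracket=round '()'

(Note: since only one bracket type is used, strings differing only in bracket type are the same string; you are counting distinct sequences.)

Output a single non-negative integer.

Spec: pairs=13 depth=11 groups=2
Count(depth <= 11) = 208010
Count(depth <= 10) = 207970
Count(depth == 11) = 208010 - 207970 = 40

Answer: 40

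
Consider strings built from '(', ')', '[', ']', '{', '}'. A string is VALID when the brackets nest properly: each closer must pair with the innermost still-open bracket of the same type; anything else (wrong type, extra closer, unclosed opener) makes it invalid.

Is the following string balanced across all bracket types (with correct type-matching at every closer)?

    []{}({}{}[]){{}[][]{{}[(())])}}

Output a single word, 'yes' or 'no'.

pos 0: push '['; stack = [
pos 1: ']' matches '['; pop; stack = (empty)
pos 2: push '{'; stack = {
pos 3: '}' matches '{'; pop; stack = (empty)
pos 4: push '('; stack = (
pos 5: push '{'; stack = ({
pos 6: '}' matches '{'; pop; stack = (
pos 7: push '{'; stack = ({
pos 8: '}' matches '{'; pop; stack = (
pos 9: push '['; stack = ([
pos 10: ']' matches '['; pop; stack = (
pos 11: ')' matches '('; pop; stack = (empty)
pos 12: push '{'; stack = {
pos 13: push '{'; stack = {{
pos 14: '}' matches '{'; pop; stack = {
pos 15: push '['; stack = {[
pos 16: ']' matches '['; pop; stack = {
pos 17: push '['; stack = {[
pos 18: ']' matches '['; pop; stack = {
pos 19: push '{'; stack = {{
pos 20: push '{'; stack = {{{
pos 21: '}' matches '{'; pop; stack = {{
pos 22: push '['; stack = {{[
pos 23: push '('; stack = {{[(
pos 24: push '('; stack = {{[((
pos 25: ')' matches '('; pop; stack = {{[(
pos 26: ')' matches '('; pop; stack = {{[
pos 27: ']' matches '['; pop; stack = {{
pos 28: saw closer ')' but top of stack is '{' (expected '}') → INVALID
Verdict: type mismatch at position 28: ')' closes '{' → no

Answer: no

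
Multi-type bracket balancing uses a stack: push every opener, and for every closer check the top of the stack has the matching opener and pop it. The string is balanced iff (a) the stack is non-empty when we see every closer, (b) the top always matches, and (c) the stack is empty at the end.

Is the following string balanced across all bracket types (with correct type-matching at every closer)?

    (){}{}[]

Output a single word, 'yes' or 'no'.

pos 0: push '('; stack = (
pos 1: ')' matches '('; pop; stack = (empty)
pos 2: push '{'; stack = {
pos 3: '}' matches '{'; pop; stack = (empty)
pos 4: push '{'; stack = {
pos 5: '}' matches '{'; pop; stack = (empty)
pos 6: push '['; stack = [
pos 7: ']' matches '['; pop; stack = (empty)
end: stack empty → VALID
Verdict: properly nested → yes

Answer: yes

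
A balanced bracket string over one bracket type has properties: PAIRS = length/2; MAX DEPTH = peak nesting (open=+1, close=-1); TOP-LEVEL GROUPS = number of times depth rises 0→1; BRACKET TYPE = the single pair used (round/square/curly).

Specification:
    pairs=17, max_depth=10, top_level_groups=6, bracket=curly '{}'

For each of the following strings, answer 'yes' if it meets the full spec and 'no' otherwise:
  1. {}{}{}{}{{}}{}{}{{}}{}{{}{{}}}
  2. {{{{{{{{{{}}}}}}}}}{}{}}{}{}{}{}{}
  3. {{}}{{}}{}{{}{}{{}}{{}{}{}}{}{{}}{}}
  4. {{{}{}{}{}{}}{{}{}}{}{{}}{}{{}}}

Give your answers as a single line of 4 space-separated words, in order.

Answer: no yes no no

Derivation:
String 1 '{}{}{}{}{{}}{}{}{{}}{}{{}{{}}}': depth seq [1 0 1 0 1 0 1 0 1 2 1 0 1 0 1 0 1 2 1 0 1 0 1 2 1 2 3 2 1 0]
  -> pairs=15 depth=3 groups=10 -> no
String 2 '{{{{{{{{{{}}}}}}}}}{}{}}{}{}{}{}{}': depth seq [1 2 3 4 5 6 7 8 9 10 9 8 7 6 5 4 3 2 1 2 1 2 1 0 1 0 1 0 1 0 1 0 1 0]
  -> pairs=17 depth=10 groups=6 -> yes
String 3 '{{}}{{}}{}{{}{}{{}}{{}{}{}}{}{{}}{}}': depth seq [1 2 1 0 1 2 1 0 1 0 1 2 1 2 1 2 3 2 1 2 3 2 3 2 3 2 1 2 1 2 3 2 1 2 1 0]
  -> pairs=18 depth=3 groups=4 -> no
String 4 '{{{}{}{}{}{}}{{}{}}{}{{}}{}{{}}}': depth seq [1 2 3 2 3 2 3 2 3 2 3 2 1 2 3 2 3 2 1 2 1 2 3 2 1 2 1 2 3 2 1 0]
  -> pairs=16 depth=3 groups=1 -> no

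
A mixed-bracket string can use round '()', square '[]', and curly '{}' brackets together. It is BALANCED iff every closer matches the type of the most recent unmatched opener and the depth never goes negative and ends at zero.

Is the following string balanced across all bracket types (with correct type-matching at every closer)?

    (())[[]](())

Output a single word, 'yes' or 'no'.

Answer: yes

Derivation:
pos 0: push '('; stack = (
pos 1: push '('; stack = ((
pos 2: ')' matches '('; pop; stack = (
pos 3: ')' matches '('; pop; stack = (empty)
pos 4: push '['; stack = [
pos 5: push '['; stack = [[
pos 6: ']' matches '['; pop; stack = [
pos 7: ']' matches '['; pop; stack = (empty)
pos 8: push '('; stack = (
pos 9: push '('; stack = ((
pos 10: ')' matches '('; pop; stack = (
pos 11: ')' matches '('; pop; stack = (empty)
end: stack empty → VALID
Verdict: properly nested → yes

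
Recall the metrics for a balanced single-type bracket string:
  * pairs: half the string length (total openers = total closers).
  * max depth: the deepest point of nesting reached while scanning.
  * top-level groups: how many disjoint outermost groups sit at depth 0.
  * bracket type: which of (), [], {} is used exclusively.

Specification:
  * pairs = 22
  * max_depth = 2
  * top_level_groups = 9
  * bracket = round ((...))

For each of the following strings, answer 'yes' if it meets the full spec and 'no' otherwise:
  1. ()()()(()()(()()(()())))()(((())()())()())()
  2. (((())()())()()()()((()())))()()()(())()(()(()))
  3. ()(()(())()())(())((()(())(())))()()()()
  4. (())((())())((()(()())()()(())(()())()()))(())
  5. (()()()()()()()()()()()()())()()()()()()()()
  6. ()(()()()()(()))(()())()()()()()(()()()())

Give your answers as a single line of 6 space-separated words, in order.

String 1 '()()()(()()(()()(()())))()(((())()())()())()': depth seq [1 0 1 0 1 0 1 2 1 2 1 2 3 2 3 2 3 4 3 4 3 2 1 0 1 0 1 2 3 4 3 2 3 2 3 2 1 2 1 2 1 0 1 0]
  -> pairs=22 depth=4 groups=7 -> no
String 2 '(((())()())()()()()((()())))()()()(())()(()(()))': depth seq [1 2 3 4 3 2 3 2 3 2 1 2 1 2 1 2 1 2 1 2 3 4 3 4 3 2 1 0 1 0 1 0 1 0 1 2 1 0 1 0 1 2 1 2 3 2 1 0]
  -> pairs=24 depth=4 groups=7 -> no
String 3 '()(()(())()())(())((()(())(())))()()()()': depth seq [1 0 1 2 1 2 3 2 1 2 1 2 1 0 1 2 1 0 1 2 3 2 3 4 3 2 3 4 3 2 1 0 1 0 1 0 1 0 1 0]
  -> pairs=20 depth=4 groups=8 -> no
String 4 '(())((())())((()(()())()()(())(()())()()))(())': depth seq [1 2 1 0 1 2 3 2 1 2 1 0 1 2 3 2 3 4 3 4 3 2 3 2 3 2 3 4 3 2 3 4 3 4 3 2 3 2 3 2 1 0 1 2 1 0]
  -> pairs=23 depth=4 groups=4 -> no
String 5 '(()()()()()()()()()()()()())()()()()()()()()': depth seq [1 2 1 2 1 2 1 2 1 2 1 2 1 2 1 2 1 2 1 2 1 2 1 2 1 2 1 0 1 0 1 0 1 0 1 0 1 0 1 0 1 0 1 0]
  -> pairs=22 depth=2 groups=9 -> yes
String 6 '()(()()()()(()))(()())()()()()()(()()()())': depth seq [1 0 1 2 1 2 1 2 1 2 1 2 3 2 1 0 1 2 1 2 1 0 1 0 1 0 1 0 1 0 1 0 1 2 1 2 1 2 1 2 1 0]
  -> pairs=21 depth=3 groups=9 -> no

Answer: no no no no yes no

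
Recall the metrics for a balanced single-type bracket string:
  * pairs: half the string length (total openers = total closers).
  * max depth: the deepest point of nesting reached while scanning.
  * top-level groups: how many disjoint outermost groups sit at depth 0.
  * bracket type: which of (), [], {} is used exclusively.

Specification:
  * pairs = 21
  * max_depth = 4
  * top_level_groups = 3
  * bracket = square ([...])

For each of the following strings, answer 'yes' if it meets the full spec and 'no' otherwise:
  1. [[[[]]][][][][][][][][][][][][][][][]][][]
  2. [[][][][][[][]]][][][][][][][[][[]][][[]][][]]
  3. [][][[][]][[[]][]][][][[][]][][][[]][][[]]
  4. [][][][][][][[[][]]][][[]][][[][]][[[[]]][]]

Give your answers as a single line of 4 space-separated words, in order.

Answer: yes no no no

Derivation:
String 1 '[[[[]]][][][][][][][][][][][][][][][]][][]': depth seq [1 2 3 4 3 2 1 2 1 2 1 2 1 2 1 2 1 2 1 2 1 2 1 2 1 2 1 2 1 2 1 2 1 2 1 2 1 0 1 0 1 0]
  -> pairs=21 depth=4 groups=3 -> yes
String 2 '[[][][][][[][]]][][][][][][][[][[]][][[]][][]]': depth seq [1 2 1 2 1 2 1 2 1 2 3 2 3 2 1 0 1 0 1 0 1 0 1 0 1 0 1 0 1 2 1 2 3 2 1 2 1 2 3 2 1 2 1 2 1 0]
  -> pairs=23 depth=3 groups=8 -> no
String 3 '[][][[][]][[[]][]][][][[][]][][][[]][][[]]': depth seq [1 0 1 0 1 2 1 2 1 0 1 2 3 2 1 2 1 0 1 0 1 0 1 2 1 2 1 0 1 0 1 0 1 2 1 0 1 0 1 2 1 0]
  -> pairs=21 depth=3 groups=12 -> no
String 4 '[][][][][][][[[][]]][][[]][][[][]][[[[]]][]]': depth seq [1 0 1 0 1 0 1 0 1 0 1 0 1 2 3 2 3 2 1 0 1 0 1 2 1 0 1 0 1 2 1 2 1 0 1 2 3 4 3 2 1 2 1 0]
  -> pairs=22 depth=4 groups=12 -> no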